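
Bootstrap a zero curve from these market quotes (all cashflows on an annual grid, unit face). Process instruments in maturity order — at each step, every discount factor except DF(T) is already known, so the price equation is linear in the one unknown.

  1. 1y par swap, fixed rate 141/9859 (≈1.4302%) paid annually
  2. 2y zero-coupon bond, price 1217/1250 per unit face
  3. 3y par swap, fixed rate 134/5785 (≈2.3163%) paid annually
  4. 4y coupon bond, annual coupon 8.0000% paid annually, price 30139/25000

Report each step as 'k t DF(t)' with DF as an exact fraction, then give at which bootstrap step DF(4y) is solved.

1 1 9859/10000
2 2 1217/1250
3 3 933/1000
4 4 451/500
DF(4y) is solved at step 4

step 1 [1y] swap r/1=141/9859: DF=(1 − 141/9859·(0))/(1+141/9859) = 9859/10000 ≈ 0.985900
step 2 [2y] zero: DF = P = 1217/1250 ≈ 0.973600
step 3 [3y] swap r/1=134/5785: DF=(1 − 134/5785·(0.985900+0.973600))/(1+134/5785) = 933/1000 ≈ 0.933000
step 4 [4y] bond c/1=2/25: DF=(30139/25000 − 2/25·(0.985900+0.973600+0.933000))/(1+2/25) = 451/500 ≈ 0.902000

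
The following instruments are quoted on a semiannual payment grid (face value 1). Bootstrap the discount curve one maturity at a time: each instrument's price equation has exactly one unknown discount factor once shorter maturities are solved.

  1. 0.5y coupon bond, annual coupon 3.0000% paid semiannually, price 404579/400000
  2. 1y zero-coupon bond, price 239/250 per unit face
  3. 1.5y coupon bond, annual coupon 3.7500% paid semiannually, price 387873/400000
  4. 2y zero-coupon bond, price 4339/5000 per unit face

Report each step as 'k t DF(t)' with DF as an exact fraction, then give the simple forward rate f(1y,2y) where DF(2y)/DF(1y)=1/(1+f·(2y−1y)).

step 1 [0.5y] bond c/2=3/200: DF=(404579/400000 − 3/200·(0))/(1+3/200) = 1993/2000 ≈ 0.996500
step 2 [1y] zero: DF = P = 239/250 ≈ 0.956000
step 3 [1.5y] bond c/2=3/160: DF=(387873/400000 − 3/160·(0.996500+0.956000))/(1+3/160) = 9159/10000 ≈ 0.915900
step 4 [2y] zero: DF = P = 4339/5000 ≈ 0.867800

1 1/2 1993/2000
2 1 239/250
3 3/2 9159/10000
4 2 4339/5000
f(1y,2y) = ((239/250)/(4339/5000) − 1)/(1) = 441/4339 ≈ 10.1636%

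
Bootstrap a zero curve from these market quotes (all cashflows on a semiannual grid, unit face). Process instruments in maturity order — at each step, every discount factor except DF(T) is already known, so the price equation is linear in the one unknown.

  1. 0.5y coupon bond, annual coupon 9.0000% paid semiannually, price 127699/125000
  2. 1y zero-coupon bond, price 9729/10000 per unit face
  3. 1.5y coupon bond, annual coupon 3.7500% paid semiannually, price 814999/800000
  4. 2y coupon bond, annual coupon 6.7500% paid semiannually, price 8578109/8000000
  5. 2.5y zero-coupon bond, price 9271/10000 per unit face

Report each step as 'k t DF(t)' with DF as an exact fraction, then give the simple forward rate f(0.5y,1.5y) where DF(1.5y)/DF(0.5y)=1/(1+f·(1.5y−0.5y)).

step 1 [0.5y] bond c/2=9/200: DF=(127699/125000 − 9/200·(0))/(1+9/200) = 611/625 ≈ 0.977600
step 2 [1y] zero: DF = P = 9729/10000 ≈ 0.972900
step 3 [1.5y] bond c/2=3/160: DF=(814999/800000 − 3/160·(0.977600+0.972900))/(1+3/160) = 9641/10000 ≈ 0.964100
step 4 [2y] bond c/2=27/800: DF=(8578109/8000000 − 27/800·(0.977600+0.972900+0.964100))/(1+27/800) = 9421/10000 ≈ 0.942100
step 5 [2.5y] zero: DF = P = 9271/10000 ≈ 0.927100

1 1/2 611/625
2 1 9729/10000
3 3/2 9641/10000
4 2 9421/10000
5 5/2 9271/10000
f(0.5y,1.5y) = ((611/625)/(9641/10000) − 1)/(1) = 135/9641 ≈ 1.4003%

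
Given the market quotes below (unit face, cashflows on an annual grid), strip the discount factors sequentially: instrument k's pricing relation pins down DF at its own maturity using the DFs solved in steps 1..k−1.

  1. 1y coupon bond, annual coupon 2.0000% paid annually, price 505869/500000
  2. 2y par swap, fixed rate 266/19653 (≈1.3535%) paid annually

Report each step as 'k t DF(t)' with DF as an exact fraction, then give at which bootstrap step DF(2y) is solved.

1 1 9919/10000
2 2 4867/5000
DF(2y) is solved at step 2

step 1 [1y] bond c/1=1/50: DF=(505869/500000 − 1/50·(0))/(1+1/50) = 9919/10000 ≈ 0.991900
step 2 [2y] swap r/1=266/19653: DF=(1 − 266/19653·(0.991900))/(1+266/19653) = 4867/5000 ≈ 0.973400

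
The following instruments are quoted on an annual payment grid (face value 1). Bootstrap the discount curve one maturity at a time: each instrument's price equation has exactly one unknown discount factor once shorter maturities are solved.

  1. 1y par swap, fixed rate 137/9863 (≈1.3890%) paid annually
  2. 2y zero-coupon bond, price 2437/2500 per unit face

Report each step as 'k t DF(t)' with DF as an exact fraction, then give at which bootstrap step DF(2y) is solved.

step 1 [1y] swap r/1=137/9863: DF=(1 − 137/9863·(0))/(1+137/9863) = 9863/10000 ≈ 0.986300
step 2 [2y] zero: DF = P = 2437/2500 ≈ 0.974800

1 1 9863/10000
2 2 2437/2500
DF(2y) is solved at step 2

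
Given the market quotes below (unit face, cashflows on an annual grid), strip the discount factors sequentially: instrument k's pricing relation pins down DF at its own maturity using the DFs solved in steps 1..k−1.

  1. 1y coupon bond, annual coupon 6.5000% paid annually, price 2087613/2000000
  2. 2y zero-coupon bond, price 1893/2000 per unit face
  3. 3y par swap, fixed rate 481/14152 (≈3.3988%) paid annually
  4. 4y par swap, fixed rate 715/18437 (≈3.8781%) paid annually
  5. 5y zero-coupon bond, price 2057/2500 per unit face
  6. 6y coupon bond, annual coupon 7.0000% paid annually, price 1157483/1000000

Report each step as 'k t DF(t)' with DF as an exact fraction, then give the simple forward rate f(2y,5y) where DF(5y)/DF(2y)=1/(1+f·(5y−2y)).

step 1 [1y] bond c/1=13/200: DF=(2087613/2000000 − 13/200·(0))/(1+13/200) = 9801/10000 ≈ 0.980100
step 2 [2y] zero: DF = P = 1893/2000 ≈ 0.946500
step 3 [3y] swap r/1=481/14152: DF=(1 − 481/14152·(0.980100+0.946500))/(1+481/14152) = 4519/5000 ≈ 0.903800
step 4 [4y] swap r/1=715/18437: DF=(1 − 715/18437·(0.980100+0.946500+0.903800))/(1+715/18437) = 857/1000 ≈ 0.857000
step 5 [5y] zero: DF = P = 2057/2500 ≈ 0.822800
step 6 [6y] bond c/1=7/100: DF=(1157483/1000000 − 7/100·(0.980100+0.946500+0.903800+0.857000+0.822800))/(1+7/100) = 7867/10000 ≈ 0.786700

1 1 9801/10000
2 2 1893/2000
3 3 4519/5000
4 4 857/1000
5 5 2057/2500
6 6 7867/10000
f(2y,5y) = ((1893/2000)/(2057/2500) − 1)/(3) = 1237/24684 ≈ 5.0113%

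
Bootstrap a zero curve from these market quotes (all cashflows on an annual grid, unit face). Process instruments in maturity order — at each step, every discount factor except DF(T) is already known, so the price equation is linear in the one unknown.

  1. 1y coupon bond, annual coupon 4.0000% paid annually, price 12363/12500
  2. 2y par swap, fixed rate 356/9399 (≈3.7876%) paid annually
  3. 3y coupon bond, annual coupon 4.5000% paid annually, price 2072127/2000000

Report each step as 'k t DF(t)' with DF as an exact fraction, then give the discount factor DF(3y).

1 1 951/1000
2 2 1161/1250
3 3 1821/2000
DF(3y) = 1821/2000 ≈ 0.910500

step 1 [1y] bond c/1=1/25: DF=(12363/12500 − 1/25·(0))/(1+1/25) = 951/1000 ≈ 0.951000
step 2 [2y] swap r/1=356/9399: DF=(1 − 356/9399·(0.951000))/(1+356/9399) = 1161/1250 ≈ 0.928800
step 3 [3y] bond c/1=9/200: DF=(2072127/2000000 − 9/200·(0.951000+0.928800))/(1+9/200) = 1821/2000 ≈ 0.910500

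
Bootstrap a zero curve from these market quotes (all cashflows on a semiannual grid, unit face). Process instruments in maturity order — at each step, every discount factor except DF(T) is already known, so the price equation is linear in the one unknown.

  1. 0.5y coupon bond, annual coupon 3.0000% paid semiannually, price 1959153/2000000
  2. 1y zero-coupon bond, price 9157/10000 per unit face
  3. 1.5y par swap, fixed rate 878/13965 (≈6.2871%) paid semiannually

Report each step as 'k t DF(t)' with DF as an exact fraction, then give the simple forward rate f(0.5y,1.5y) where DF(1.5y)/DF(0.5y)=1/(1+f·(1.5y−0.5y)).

step 1 [0.5y] bond c/2=3/200: DF=(1959153/2000000 − 3/200·(0))/(1+3/200) = 9651/10000 ≈ 0.965100
step 2 [1y] zero: DF = P = 9157/10000 ≈ 0.915700
step 3 [1.5y] swap r/2=439/13965: DF=(1 − 439/13965·(0.965100+0.915700))/(1+439/13965) = 4561/5000 ≈ 0.912200

1 1/2 9651/10000
2 1 9157/10000
3 3/2 4561/5000
f(0.5y,1.5y) = ((9651/10000)/(4561/5000) − 1)/(1) = 529/9122 ≈ 5.7992%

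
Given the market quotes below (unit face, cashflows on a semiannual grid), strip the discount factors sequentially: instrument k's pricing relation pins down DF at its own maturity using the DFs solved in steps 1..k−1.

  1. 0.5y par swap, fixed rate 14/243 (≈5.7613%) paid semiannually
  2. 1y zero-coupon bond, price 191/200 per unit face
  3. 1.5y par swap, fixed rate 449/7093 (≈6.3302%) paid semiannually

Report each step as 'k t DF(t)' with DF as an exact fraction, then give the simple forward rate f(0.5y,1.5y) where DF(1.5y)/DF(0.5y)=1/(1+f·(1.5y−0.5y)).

step 1 [0.5y] swap r/2=7/243: DF=(1 − 7/243·(0))/(1+7/243) = 243/250 ≈ 0.972000
step 2 [1y] zero: DF = P = 191/200 ≈ 0.955000
step 3 [1.5y] swap r/2=449/14186: DF=(1 − 449/14186·(0.972000+0.955000))/(1+449/14186) = 4551/5000 ≈ 0.910200

1 1/2 243/250
2 1 191/200
3 3/2 4551/5000
f(0.5y,1.5y) = ((243/250)/(4551/5000) − 1)/(1) = 103/1517 ≈ 6.7897%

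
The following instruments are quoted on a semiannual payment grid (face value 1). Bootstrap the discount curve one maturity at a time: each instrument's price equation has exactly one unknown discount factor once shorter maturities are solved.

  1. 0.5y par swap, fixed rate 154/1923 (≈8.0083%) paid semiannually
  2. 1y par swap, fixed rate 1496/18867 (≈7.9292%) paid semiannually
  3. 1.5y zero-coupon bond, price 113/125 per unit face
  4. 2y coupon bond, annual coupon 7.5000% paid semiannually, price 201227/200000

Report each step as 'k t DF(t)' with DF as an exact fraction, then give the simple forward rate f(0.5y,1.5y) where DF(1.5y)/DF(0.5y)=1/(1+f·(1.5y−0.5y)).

step 1 [0.5y] swap r/2=77/1923: DF=(1 − 77/1923·(0))/(1+77/1923) = 1923/2000 ≈ 0.961500
step 2 [1y] swap r/2=748/18867: DF=(1 − 748/18867·(0.961500))/(1+748/18867) = 2313/2500 ≈ 0.925200
step 3 [1.5y] zero: DF = P = 113/125 ≈ 0.904000
step 4 [2y] bond c/2=3/80: DF=(201227/200000 − 3/80·(0.961500+0.925200+0.904000))/(1+3/80) = 8689/10000 ≈ 0.868900

1 1/2 1923/2000
2 1 2313/2500
3 3/2 113/125
4 2 8689/10000
f(0.5y,1.5y) = ((1923/2000)/(113/125) − 1)/(1) = 115/1808 ≈ 6.3606%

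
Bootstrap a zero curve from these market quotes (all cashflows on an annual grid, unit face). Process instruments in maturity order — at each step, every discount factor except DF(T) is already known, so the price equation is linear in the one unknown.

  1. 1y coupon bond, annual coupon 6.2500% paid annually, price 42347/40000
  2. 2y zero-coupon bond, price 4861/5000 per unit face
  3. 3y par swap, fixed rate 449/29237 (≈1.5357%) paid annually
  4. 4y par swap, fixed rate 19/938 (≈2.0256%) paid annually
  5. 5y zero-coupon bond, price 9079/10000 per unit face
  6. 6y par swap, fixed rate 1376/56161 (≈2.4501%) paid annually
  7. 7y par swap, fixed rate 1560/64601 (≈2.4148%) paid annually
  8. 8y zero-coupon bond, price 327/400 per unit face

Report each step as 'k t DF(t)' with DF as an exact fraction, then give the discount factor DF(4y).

step 1 [1y] bond c/1=1/16: DF=(42347/40000 − 1/16·(0))/(1+1/16) = 2491/2500 ≈ 0.996400
step 2 [2y] zero: DF = P = 4861/5000 ≈ 0.972200
step 3 [3y] swap r/1=449/29237: DF=(1 − 449/29237·(0.996400+0.972200))/(1+449/29237) = 9551/10000 ≈ 0.955100
step 4 [4y] swap r/1=19/938: DF=(1 − 19/938·(0.996400+0.972200+0.955100))/(1+19/938) = 9221/10000 ≈ 0.922100
step 5 [5y] zero: DF = P = 9079/10000 ≈ 0.907900
step 6 [6y] swap r/1=1376/56161: DF=(1 − 1376/56161·(0.996400+0.972200+0.955100+0.922100+0.907900))/(1+1376/56161) = 539/625 ≈ 0.862400
step 7 [7y] swap r/1=1560/64601: DF=(1 − 1560/64601·(0.996400+0.972200+0.955100+0.922100+0.907900+0.862400))/(1+1560/64601) = 211/250 ≈ 0.844000
step 8 [8y] zero: DF = P = 327/400 ≈ 0.817500

1 1 2491/2500
2 2 4861/5000
3 3 9551/10000
4 4 9221/10000
5 5 9079/10000
6 6 539/625
7 7 211/250
8 8 327/400
DF(4y) = 9221/10000 ≈ 0.922100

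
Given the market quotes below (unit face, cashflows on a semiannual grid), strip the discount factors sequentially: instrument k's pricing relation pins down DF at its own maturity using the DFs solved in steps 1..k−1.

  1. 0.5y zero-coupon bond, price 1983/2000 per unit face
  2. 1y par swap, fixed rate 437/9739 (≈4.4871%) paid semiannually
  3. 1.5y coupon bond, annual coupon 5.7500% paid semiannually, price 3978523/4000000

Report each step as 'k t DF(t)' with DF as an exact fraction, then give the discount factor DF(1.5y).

step 1 [0.5y] zero: DF = P = 1983/2000 ≈ 0.991500
step 2 [1y] swap r/2=437/19478: DF=(1 − 437/19478·(0.991500))/(1+437/19478) = 9563/10000 ≈ 0.956300
step 3 [1.5y] bond c/2=23/800: DF=(3978523/4000000 − 23/800·(0.991500+0.956300))/(1+23/800) = 2281/2500 ≈ 0.912400

1 1/2 1983/2000
2 1 9563/10000
3 3/2 2281/2500
DF(1.5y) = 2281/2500 ≈ 0.912400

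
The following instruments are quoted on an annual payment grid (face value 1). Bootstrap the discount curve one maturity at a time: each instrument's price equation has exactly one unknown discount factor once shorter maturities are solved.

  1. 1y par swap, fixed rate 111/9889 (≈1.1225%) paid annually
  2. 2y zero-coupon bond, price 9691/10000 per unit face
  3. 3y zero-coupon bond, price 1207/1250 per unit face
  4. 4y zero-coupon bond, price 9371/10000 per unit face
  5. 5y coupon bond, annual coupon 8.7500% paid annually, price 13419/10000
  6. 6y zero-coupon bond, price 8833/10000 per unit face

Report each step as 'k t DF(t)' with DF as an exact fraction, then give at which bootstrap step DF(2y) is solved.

step 1 [1y] swap r/1=111/9889: DF=(1 − 111/9889·(0))/(1+111/9889) = 9889/10000 ≈ 0.988900
step 2 [2y] zero: DF = P = 9691/10000 ≈ 0.969100
step 3 [3y] zero: DF = P = 1207/1250 ≈ 0.965600
step 4 [4y] zero: DF = P = 9371/10000 ≈ 0.937100
step 5 [5y] bond c/1=7/80: DF=(13419/10000 − 7/80·(0.988900+0.969100+0.965600+0.937100))/(1+7/80) = 9233/10000 ≈ 0.923300
step 6 [6y] zero: DF = P = 8833/10000 ≈ 0.883300

1 1 9889/10000
2 2 9691/10000
3 3 1207/1250
4 4 9371/10000
5 5 9233/10000
6 6 8833/10000
DF(2y) is solved at step 2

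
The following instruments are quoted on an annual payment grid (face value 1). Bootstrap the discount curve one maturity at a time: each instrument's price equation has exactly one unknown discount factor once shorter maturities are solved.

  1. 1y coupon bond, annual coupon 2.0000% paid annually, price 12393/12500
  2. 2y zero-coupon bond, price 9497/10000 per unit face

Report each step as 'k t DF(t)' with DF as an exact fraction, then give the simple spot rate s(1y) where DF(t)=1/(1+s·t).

1 1 243/250
2 2 9497/10000
s(1y) = (1/(243/250) − 1)/(1) = 7/243 ≈ 2.8807%

step 1 [1y] bond c/1=1/50: DF=(12393/12500 − 1/50·(0))/(1+1/50) = 243/250 ≈ 0.972000
step 2 [2y] zero: DF = P = 9497/10000 ≈ 0.949700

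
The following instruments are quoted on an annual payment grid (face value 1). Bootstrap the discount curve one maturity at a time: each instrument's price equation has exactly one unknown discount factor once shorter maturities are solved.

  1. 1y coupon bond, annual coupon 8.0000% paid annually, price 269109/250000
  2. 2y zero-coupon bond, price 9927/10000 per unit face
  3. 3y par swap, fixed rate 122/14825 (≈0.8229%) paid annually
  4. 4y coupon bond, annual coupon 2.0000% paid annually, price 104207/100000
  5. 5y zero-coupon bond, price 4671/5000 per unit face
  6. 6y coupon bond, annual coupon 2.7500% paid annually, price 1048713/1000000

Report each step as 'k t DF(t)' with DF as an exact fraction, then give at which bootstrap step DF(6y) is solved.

step 1 [1y] bond c/1=2/25: DF=(269109/250000 − 2/25·(0))/(1+2/25) = 9967/10000 ≈ 0.996700
step 2 [2y] zero: DF = P = 9927/10000 ≈ 0.992700
step 3 [3y] swap r/1=122/14825: DF=(1 − 122/14825·(0.996700+0.992700))/(1+122/14825) = 2439/2500 ≈ 0.975600
step 4 [4y] bond c/1=1/50: DF=(104207/100000 − 1/50·(0.996700+0.992700+0.975600))/(1+1/50) = 1927/2000 ≈ 0.963500
step 5 [5y] zero: DF = P = 4671/5000 ≈ 0.934200
step 6 [6y] bond c/1=11/400: DF=(1048713/1000000 − 11/400·(0.996700+0.992700+0.975600+0.963500+0.934200))/(1+11/400) = 1781/2000 ≈ 0.890500

1 1 9967/10000
2 2 9927/10000
3 3 2439/2500
4 4 1927/2000
5 5 4671/5000
6 6 1781/2000
DF(6y) is solved at step 6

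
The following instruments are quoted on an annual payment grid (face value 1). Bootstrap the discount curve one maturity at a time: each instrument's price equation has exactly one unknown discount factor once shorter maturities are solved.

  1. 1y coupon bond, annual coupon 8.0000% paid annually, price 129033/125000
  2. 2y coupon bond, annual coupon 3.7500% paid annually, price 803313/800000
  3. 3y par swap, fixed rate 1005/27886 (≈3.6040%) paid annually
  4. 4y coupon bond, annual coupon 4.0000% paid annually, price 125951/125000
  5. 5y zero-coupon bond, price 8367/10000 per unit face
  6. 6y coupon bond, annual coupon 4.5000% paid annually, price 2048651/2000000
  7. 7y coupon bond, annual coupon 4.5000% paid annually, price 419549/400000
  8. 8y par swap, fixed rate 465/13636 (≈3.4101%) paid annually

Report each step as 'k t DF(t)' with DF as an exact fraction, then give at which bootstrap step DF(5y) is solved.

step 1 [1y] bond c/1=2/25: DF=(129033/125000 − 2/25·(0))/(1+2/25) = 4779/5000 ≈ 0.955800
step 2 [2y] bond c/1=3/80: DF=(803313/800000 − 3/80·(0.955800))/(1+3/80) = 9333/10000 ≈ 0.933300
step 3 [3y] swap r/1=1005/27886: DF=(1 − 1005/27886·(0.955800+0.933300))/(1+1005/27886) = 1799/2000 ≈ 0.899500
step 4 [4y] bond c/1=1/25: DF=(125951/125000 − 1/25·(0.955800+0.933300+0.899500))/(1+1/25) = 1077/1250 ≈ 0.861600
step 5 [5y] zero: DF = P = 8367/10000 ≈ 0.836700
step 6 [6y] bond c/1=9/200: DF=(2048651/2000000 − 9/200·(0.955800+0.933300+0.899500+0.861600+0.836700))/(1+9/200) = 787/1000 ≈ 0.787000
step 7 [7y] bond c/1=9/200: DF=(419549/400000 − 9/200·(0.955800+0.933300+0.899500+0.861600+0.836700+0.787000))/(1+9/200) = 3883/5000 ≈ 0.776600
step 8 [8y] swap r/1=465/13636: DF=(1 − 465/13636·(0.955800+0.933300+0.899500+0.861600+0.836700+0.787000+0.776600))/(1+465/13636) = 307/400 ≈ 0.767500

1 1 4779/5000
2 2 9333/10000
3 3 1799/2000
4 4 1077/1250
5 5 8367/10000
6 6 787/1000
7 7 3883/5000
8 8 307/400
DF(5y) is solved at step 5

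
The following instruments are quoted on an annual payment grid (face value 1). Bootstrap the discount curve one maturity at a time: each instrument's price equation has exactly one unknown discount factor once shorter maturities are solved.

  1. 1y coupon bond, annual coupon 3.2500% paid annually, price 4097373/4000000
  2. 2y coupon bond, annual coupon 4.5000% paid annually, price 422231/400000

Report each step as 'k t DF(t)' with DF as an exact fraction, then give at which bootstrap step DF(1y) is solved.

1 1 9921/10000
2 2 4837/5000
DF(1y) is solved at step 1

step 1 [1y] bond c/1=13/400: DF=(4097373/4000000 − 13/400·(0))/(1+13/400) = 9921/10000 ≈ 0.992100
step 2 [2y] bond c/1=9/200: DF=(422231/400000 − 9/200·(0.992100))/(1+9/200) = 4837/5000 ≈ 0.967400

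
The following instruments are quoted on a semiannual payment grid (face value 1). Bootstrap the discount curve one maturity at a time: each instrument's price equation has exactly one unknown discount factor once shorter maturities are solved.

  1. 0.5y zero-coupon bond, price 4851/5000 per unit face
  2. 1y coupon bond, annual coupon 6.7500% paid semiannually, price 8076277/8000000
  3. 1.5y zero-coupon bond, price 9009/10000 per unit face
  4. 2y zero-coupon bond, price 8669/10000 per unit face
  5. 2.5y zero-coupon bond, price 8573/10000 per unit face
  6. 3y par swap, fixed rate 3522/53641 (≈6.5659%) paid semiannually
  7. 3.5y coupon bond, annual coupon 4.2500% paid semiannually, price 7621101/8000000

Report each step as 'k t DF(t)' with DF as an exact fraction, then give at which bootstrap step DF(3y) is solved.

step 1 [0.5y] zero: DF = P = 4851/5000 ≈ 0.970200
step 2 [1y] bond c/2=27/800: DF=(8076277/8000000 − 27/800·(0.970200))/(1+27/800) = 9449/10000 ≈ 0.944900
step 3 [1.5y] zero: DF = P = 9009/10000 ≈ 0.900900
step 4 [2y] zero: DF = P = 8669/10000 ≈ 0.866900
step 5 [2.5y] zero: DF = P = 8573/10000 ≈ 0.857300
step 6 [3y] swap r/2=1761/53641: DF=(1 − 1761/53641·(0.970200+0.944900+0.900900+0.866900+0.857300))/(1+1761/53641) = 8239/10000 ≈ 0.823900
step 7 [3.5y] bond c/2=17/800: DF=(7621101/8000000 − 17/800·(0.970200+0.944900+0.900900+0.866900+0.857300+0.823900))/(1+17/800) = 2053/2500 ≈ 0.821200

1 1/2 4851/5000
2 1 9449/10000
3 3/2 9009/10000
4 2 8669/10000
5 5/2 8573/10000
6 3 8239/10000
7 7/2 2053/2500
DF(3y) is solved at step 6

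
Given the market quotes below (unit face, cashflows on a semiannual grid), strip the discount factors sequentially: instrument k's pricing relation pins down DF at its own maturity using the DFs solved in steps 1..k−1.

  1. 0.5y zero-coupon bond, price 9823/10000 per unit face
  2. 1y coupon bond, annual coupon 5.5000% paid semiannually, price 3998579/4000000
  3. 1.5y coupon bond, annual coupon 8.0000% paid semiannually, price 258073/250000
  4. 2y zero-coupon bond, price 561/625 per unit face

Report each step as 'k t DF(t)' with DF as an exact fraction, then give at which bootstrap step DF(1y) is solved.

step 1 [0.5y] zero: DF = P = 9823/10000 ≈ 0.982300
step 2 [1y] bond c/2=11/400: DF=(3998579/4000000 − 11/400·(0.982300))/(1+11/400) = 4733/5000 ≈ 0.946600
step 3 [1.5y] bond c/2=1/25: DF=(258073/250000 − 1/25·(0.982300+0.946600))/(1+1/25) = 574/625 ≈ 0.918400
step 4 [2y] zero: DF = P = 561/625 ≈ 0.897600

1 1/2 9823/10000
2 1 4733/5000
3 3/2 574/625
4 2 561/625
DF(1y) is solved at step 2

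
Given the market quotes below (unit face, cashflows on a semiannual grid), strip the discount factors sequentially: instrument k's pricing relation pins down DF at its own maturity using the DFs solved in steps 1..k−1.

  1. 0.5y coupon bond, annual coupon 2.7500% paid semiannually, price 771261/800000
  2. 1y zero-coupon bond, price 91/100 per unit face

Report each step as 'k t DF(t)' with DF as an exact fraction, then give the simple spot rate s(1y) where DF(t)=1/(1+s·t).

step 1 [0.5y] bond c/2=11/800: DF=(771261/800000 − 11/800·(0))/(1+11/800) = 951/1000 ≈ 0.951000
step 2 [1y] zero: DF = P = 91/100 ≈ 0.910000

1 1/2 951/1000
2 1 91/100
s(1y) = (1/(91/100) − 1)/(1) = 9/91 ≈ 9.8901%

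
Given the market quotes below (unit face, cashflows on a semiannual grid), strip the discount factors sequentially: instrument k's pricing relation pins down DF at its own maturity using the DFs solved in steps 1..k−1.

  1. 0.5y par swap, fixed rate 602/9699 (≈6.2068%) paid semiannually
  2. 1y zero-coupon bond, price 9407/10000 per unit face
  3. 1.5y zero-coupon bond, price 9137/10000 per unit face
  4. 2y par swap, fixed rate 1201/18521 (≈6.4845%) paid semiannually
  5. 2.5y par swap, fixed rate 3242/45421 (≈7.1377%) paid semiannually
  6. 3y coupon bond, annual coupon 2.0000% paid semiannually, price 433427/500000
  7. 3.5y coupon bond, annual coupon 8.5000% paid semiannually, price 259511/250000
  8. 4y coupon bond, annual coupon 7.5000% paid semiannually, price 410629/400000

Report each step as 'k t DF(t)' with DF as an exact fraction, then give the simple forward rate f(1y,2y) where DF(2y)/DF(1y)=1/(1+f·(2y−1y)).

1 1/2 9699/10000
2 1 9407/10000
3 3/2 9137/10000
4 2 8799/10000
5 5/2 8379/10000
6 3 8133/10000
7 7/2 3887/5000
8 4 3839/5000
f(1y,2y) = ((9407/10000)/(8799/10000) − 1)/(1) = 608/8799 ≈ 6.9099%

step 1 [0.5y] swap r/2=301/9699: DF=(1 − 301/9699·(0))/(1+301/9699) = 9699/10000 ≈ 0.969900
step 2 [1y] zero: DF = P = 9407/10000 ≈ 0.940700
step 3 [1.5y] zero: DF = P = 9137/10000 ≈ 0.913700
step 4 [2y] swap r/2=1201/37042: DF=(1 − 1201/37042·(0.969900+0.940700+0.913700))/(1+1201/37042) = 8799/10000 ≈ 0.879900
step 5 [2.5y] swap r/2=1621/45421: DF=(1 − 1621/45421·(0.969900+0.940700+0.913700+0.879900))/(1+1621/45421) = 8379/10000 ≈ 0.837900
step 6 [3y] bond c/2=1/100: DF=(433427/500000 − 1/100·(0.969900+0.940700+0.913700+0.879900+0.837900))/(1+1/100) = 8133/10000 ≈ 0.813300
step 7 [3.5y] bond c/2=17/400: DF=(259511/250000 − 17/400·(0.969900+0.940700+0.913700+0.879900+0.837900+0.813300))/(1+17/400) = 3887/5000 ≈ 0.777400
step 8 [4y] bond c/2=3/80: DF=(410629/400000 − 3/80·(0.969900+0.940700+0.913700+0.879900+0.837900+0.813300+0.777400))/(1+3/80) = 3839/5000 ≈ 0.767800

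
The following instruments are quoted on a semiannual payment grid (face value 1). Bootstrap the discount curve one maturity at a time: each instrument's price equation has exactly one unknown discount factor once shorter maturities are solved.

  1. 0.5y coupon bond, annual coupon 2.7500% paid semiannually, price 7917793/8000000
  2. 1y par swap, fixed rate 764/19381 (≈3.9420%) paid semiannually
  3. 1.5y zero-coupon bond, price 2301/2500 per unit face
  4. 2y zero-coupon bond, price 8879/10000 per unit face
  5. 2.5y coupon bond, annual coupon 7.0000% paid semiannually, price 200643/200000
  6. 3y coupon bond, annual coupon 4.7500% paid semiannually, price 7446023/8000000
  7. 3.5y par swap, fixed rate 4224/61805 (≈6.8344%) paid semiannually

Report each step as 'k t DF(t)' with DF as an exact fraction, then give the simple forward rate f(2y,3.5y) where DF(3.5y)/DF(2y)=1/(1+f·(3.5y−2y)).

1 1/2 9763/10000
2 1 4809/5000
3 3/2 2301/2500
4 2 8879/10000
5 5/2 4213/5000
6 3 8027/10000
7 7/2 493/625
f(2y,3.5y) = ((8879/10000)/(493/625) − 1)/(3/2) = 991/11832 ≈ 8.3756%

step 1 [0.5y] bond c/2=11/800: DF=(7917793/8000000 − 11/800·(0))/(1+11/800) = 9763/10000 ≈ 0.976300
step 2 [1y] swap r/2=382/19381: DF=(1 − 382/19381·(0.976300))/(1+382/19381) = 4809/5000 ≈ 0.961800
step 3 [1.5y] zero: DF = P = 2301/2500 ≈ 0.920400
step 4 [2y] zero: DF = P = 8879/10000 ≈ 0.887900
step 5 [2.5y] bond c/2=7/200: DF=(200643/200000 − 7/200·(0.976300+0.961800+0.920400+0.887900))/(1+7/200) = 4213/5000 ≈ 0.842600
step 6 [3y] bond c/2=19/800: DF=(7446023/8000000 − 19/800·(0.976300+0.961800+0.920400+0.887900+0.842600))/(1+19/800) = 8027/10000 ≈ 0.802700
step 7 [3.5y] swap r/2=2112/61805: DF=(1 − 2112/61805·(0.976300+0.961800+0.920400+0.887900+0.842600+0.802700))/(1+2112/61805) = 493/625 ≈ 0.788800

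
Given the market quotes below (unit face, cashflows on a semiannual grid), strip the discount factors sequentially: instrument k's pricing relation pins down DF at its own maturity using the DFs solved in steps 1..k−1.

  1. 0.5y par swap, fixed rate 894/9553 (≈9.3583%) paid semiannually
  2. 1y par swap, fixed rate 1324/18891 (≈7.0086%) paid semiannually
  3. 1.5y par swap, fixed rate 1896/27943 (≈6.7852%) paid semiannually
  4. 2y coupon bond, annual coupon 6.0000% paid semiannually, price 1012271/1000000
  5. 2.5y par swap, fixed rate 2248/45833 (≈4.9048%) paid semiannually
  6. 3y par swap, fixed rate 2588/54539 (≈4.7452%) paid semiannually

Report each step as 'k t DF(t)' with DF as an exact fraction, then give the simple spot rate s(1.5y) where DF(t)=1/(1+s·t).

1 1/2 9553/10000
2 1 4669/5000
3 3/2 2263/2500
4 2 4507/5000
5 5/2 2219/2500
6 3 4353/5000
s(1.5y) = (1/(2263/2500) − 1)/(3/2) = 158/2263 ≈ 6.9819%

step 1 [0.5y] swap r/2=447/9553: DF=(1 − 447/9553·(0))/(1+447/9553) = 9553/10000 ≈ 0.955300
step 2 [1y] swap r/2=662/18891: DF=(1 − 662/18891·(0.955300))/(1+662/18891) = 4669/5000 ≈ 0.933800
step 3 [1.5y] swap r/2=948/27943: DF=(1 − 948/27943·(0.955300+0.933800))/(1+948/27943) = 2263/2500 ≈ 0.905200
step 4 [2y] bond c/2=3/100: DF=(1012271/1000000 − 3/100·(0.955300+0.933800+0.905200))/(1+3/100) = 4507/5000 ≈ 0.901400
step 5 [2.5y] swap r/2=1124/45833: DF=(1 − 1124/45833·(0.955300+0.933800+0.905200+0.901400))/(1+1124/45833) = 2219/2500 ≈ 0.887600
step 6 [3y] swap r/2=1294/54539: DF=(1 − 1294/54539·(0.955300+0.933800+0.905200+0.901400+0.887600))/(1+1294/54539) = 4353/5000 ≈ 0.870600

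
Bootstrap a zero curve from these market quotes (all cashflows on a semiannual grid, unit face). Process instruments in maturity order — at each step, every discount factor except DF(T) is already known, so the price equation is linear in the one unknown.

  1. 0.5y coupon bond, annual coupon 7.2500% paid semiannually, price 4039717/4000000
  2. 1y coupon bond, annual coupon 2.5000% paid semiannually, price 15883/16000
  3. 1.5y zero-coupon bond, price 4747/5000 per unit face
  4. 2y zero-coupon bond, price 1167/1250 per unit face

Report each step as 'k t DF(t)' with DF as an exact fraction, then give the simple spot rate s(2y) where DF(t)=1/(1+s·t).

1 1/2 4873/5000
2 1 2421/2500
3 3/2 4747/5000
4 2 1167/1250
s(2y) = (1/(1167/1250) − 1)/(2) = 83/2334 ≈ 3.5561%

step 1 [0.5y] bond c/2=29/800: DF=(4039717/4000000 − 29/800·(0))/(1+29/800) = 4873/5000 ≈ 0.974600
step 2 [1y] bond c/2=1/80: DF=(15883/16000 − 1/80·(0.974600))/(1+1/80) = 2421/2500 ≈ 0.968400
step 3 [1.5y] zero: DF = P = 4747/5000 ≈ 0.949400
step 4 [2y] zero: DF = P = 1167/1250 ≈ 0.933600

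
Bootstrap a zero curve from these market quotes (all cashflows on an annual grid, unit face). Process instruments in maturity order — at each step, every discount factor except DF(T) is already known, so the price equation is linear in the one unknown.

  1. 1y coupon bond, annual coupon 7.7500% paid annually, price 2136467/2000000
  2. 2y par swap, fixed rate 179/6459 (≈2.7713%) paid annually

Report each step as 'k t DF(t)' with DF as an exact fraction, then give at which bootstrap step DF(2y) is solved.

1 1 4957/5000
2 2 9463/10000
DF(2y) is solved at step 2

step 1 [1y] bond c/1=31/400: DF=(2136467/2000000 − 31/400·(0))/(1+31/400) = 4957/5000 ≈ 0.991400
step 2 [2y] swap r/1=179/6459: DF=(1 − 179/6459·(0.991400))/(1+179/6459) = 9463/10000 ≈ 0.946300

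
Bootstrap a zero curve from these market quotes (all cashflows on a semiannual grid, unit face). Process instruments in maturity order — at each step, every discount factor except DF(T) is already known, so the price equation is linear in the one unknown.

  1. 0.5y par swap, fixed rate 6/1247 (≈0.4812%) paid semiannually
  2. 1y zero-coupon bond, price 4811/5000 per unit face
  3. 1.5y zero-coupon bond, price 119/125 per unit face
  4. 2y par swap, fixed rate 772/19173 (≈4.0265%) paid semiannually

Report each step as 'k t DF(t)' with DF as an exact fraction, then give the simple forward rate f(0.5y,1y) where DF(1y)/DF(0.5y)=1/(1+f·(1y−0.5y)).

1 1/2 1247/1250
2 1 4811/5000
3 3/2 119/125
4 2 2307/2500
f(0.5y,1y) = ((1247/1250)/(4811/5000) − 1)/(1/2) = 354/4811 ≈ 7.3581%

step 1 [0.5y] swap r/2=3/1247: DF=(1 − 3/1247·(0))/(1+3/1247) = 1247/1250 ≈ 0.997600
step 2 [1y] zero: DF = P = 4811/5000 ≈ 0.962200
step 3 [1.5y] zero: DF = P = 119/125 ≈ 0.952000
step 4 [2y] swap r/2=386/19173: DF=(1 − 386/19173·(0.997600+0.962200+0.952000))/(1+386/19173) = 2307/2500 ≈ 0.922800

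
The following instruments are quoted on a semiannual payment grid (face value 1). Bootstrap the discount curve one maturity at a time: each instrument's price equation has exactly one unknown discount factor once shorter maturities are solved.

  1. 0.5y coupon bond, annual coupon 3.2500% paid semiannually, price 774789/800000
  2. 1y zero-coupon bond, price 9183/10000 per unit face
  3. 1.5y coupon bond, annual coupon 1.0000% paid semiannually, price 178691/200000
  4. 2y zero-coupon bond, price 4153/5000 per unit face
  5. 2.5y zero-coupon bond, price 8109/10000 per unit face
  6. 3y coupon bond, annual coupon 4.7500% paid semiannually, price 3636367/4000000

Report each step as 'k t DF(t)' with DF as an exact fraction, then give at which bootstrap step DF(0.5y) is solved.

step 1 [0.5y] bond c/2=13/800: DF=(774789/800000 − 13/800·(0))/(1+13/800) = 953/1000 ≈ 0.953000
step 2 [1y] zero: DF = P = 9183/10000 ≈ 0.918300
step 3 [1.5y] bond c/2=1/200: DF=(178691/200000 − 1/200·(0.953000+0.918300))/(1+1/200) = 8797/10000 ≈ 0.879700
step 4 [2y] zero: DF = P = 4153/5000 ≈ 0.830600
step 5 [2.5y] zero: DF = P = 8109/10000 ≈ 0.810900
step 6 [3y] bond c/2=19/800: DF=(3636367/4000000 − 19/800·(0.953000+0.918300+0.879700+0.830600+0.810900))/(1+19/800) = 7861/10000 ≈ 0.786100

1 1/2 953/1000
2 1 9183/10000
3 3/2 8797/10000
4 2 4153/5000
5 5/2 8109/10000
6 3 7861/10000
DF(0.5y) is solved at step 1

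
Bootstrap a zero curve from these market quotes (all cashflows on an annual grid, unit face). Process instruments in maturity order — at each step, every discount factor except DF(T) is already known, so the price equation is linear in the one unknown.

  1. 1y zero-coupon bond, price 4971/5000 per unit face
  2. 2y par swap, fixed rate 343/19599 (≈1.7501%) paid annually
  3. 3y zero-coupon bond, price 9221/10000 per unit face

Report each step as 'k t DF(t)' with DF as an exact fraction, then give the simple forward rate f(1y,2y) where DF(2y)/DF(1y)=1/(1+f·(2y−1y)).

step 1 [1y] zero: DF = P = 4971/5000 ≈ 0.994200
step 2 [2y] swap r/1=343/19599: DF=(1 − 343/19599·(0.994200))/(1+343/19599) = 9657/10000 ≈ 0.965700
step 3 [3y] zero: DF = P = 9221/10000 ≈ 0.922100

1 1 4971/5000
2 2 9657/10000
3 3 9221/10000
f(1y,2y) = ((4971/5000)/(9657/10000) − 1)/(1) = 95/3219 ≈ 2.9512%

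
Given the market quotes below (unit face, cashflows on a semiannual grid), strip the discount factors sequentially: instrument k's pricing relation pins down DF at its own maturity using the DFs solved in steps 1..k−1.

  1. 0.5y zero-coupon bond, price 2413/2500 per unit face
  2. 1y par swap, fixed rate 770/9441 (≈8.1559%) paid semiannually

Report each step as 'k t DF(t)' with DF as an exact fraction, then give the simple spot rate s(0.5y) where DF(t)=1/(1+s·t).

1 1/2 2413/2500
2 1 923/1000
s(0.5y) = (1/(2413/2500) − 1)/(1/2) = 174/2413 ≈ 7.2109%

step 1 [0.5y] zero: DF = P = 2413/2500 ≈ 0.965200
step 2 [1y] swap r/2=385/9441: DF=(1 − 385/9441·(0.965200))/(1+385/9441) = 923/1000 ≈ 0.923000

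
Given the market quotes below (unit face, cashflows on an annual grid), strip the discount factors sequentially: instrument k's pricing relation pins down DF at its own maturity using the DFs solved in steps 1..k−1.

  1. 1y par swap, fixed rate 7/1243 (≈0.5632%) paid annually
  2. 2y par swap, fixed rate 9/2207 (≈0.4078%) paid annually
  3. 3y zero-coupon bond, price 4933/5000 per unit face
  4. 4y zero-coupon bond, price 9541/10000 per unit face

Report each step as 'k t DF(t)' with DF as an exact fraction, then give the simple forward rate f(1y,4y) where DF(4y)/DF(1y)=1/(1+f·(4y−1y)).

step 1 [1y] swap r/1=7/1243: DF=(1 − 7/1243·(0))/(1+7/1243) = 1243/1250 ≈ 0.994400
step 2 [2y] swap r/1=9/2207: DF=(1 − 9/2207·(0.994400))/(1+9/2207) = 9919/10000 ≈ 0.991900
step 3 [3y] zero: DF = P = 4933/5000 ≈ 0.986600
step 4 [4y] zero: DF = P = 9541/10000 ≈ 0.954100

1 1 1243/1250
2 2 9919/10000
3 3 4933/5000
4 4 9541/10000
f(1y,4y) = ((1243/1250)/(9541/10000) − 1)/(3) = 403/28623 ≈ 1.4080%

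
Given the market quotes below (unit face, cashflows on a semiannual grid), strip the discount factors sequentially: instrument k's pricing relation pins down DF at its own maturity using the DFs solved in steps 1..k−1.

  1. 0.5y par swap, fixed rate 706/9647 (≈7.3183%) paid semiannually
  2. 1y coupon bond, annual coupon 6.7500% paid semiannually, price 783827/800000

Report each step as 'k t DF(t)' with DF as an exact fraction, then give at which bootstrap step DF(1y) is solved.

1 1/2 9647/10000
2 1 9163/10000
DF(1y) is solved at step 2

step 1 [0.5y] swap r/2=353/9647: DF=(1 − 353/9647·(0))/(1+353/9647) = 9647/10000 ≈ 0.964700
step 2 [1y] bond c/2=27/800: DF=(783827/800000 − 27/800·(0.964700))/(1+27/800) = 9163/10000 ≈ 0.916300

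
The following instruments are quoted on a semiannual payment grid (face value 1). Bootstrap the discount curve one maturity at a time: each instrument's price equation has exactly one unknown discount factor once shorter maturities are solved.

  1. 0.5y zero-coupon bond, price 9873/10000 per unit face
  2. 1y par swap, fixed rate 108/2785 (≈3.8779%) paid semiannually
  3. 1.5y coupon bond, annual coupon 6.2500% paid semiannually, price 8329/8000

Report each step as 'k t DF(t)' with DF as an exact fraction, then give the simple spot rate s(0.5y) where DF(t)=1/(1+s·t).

1 1/2 9873/10000
2 1 4811/5000
3 3/2 1901/2000
s(0.5y) = (1/(9873/10000) − 1)/(1/2) = 254/9873 ≈ 2.5727%

step 1 [0.5y] zero: DF = P = 9873/10000 ≈ 0.987300
step 2 [1y] swap r/2=54/2785: DF=(1 − 54/2785·(0.987300))/(1+54/2785) = 4811/5000 ≈ 0.962200
step 3 [1.5y] bond c/2=1/32: DF=(8329/8000 − 1/32·(0.987300+0.962200))/(1+1/32) = 1901/2000 ≈ 0.950500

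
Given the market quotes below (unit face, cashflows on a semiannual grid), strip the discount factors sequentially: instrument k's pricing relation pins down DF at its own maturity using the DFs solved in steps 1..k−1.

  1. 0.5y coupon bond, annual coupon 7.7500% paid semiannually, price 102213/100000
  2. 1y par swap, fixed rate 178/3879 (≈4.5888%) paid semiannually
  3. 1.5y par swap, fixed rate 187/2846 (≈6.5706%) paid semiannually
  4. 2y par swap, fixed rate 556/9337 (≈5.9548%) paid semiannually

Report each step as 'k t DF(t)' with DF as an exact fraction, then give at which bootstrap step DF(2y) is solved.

1 1/2 123/125
2 1 1911/2000
3 3/2 1813/2000
4 2 1111/1250
DF(2y) is solved at step 4

step 1 [0.5y] bond c/2=31/800: DF=(102213/100000 − 31/800·(0))/(1+31/800) = 123/125 ≈ 0.984000
step 2 [1y] swap r/2=89/3879: DF=(1 − 89/3879·(0.984000))/(1+89/3879) = 1911/2000 ≈ 0.955500
step 3 [1.5y] swap r/2=187/5692: DF=(1 − 187/5692·(0.984000+0.955500))/(1+187/5692) = 1813/2000 ≈ 0.906500
step 4 [2y] swap r/2=278/9337: DF=(1 − 278/9337·(0.984000+0.955500+0.906500))/(1+278/9337) = 1111/1250 ≈ 0.888800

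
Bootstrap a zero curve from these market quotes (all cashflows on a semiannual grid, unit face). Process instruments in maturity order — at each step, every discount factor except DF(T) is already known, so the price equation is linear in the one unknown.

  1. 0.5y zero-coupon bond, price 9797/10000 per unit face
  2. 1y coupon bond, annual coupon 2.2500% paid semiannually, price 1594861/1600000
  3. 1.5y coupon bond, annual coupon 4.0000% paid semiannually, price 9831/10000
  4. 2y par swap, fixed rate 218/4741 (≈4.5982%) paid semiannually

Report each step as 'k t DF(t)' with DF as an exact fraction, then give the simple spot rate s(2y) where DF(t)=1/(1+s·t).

step 1 [0.5y] zero: DF = P = 9797/10000 ≈ 0.979700
step 2 [1y] bond c/2=9/800: DF=(1594861/1600000 − 9/800·(0.979700))/(1+9/800) = 2437/2500 ≈ 0.974800
step 3 [1.5y] bond c/2=1/50: DF=(9831/10000 − 1/50·(0.979700+0.974800))/(1+1/50) = 1851/2000 ≈ 0.925500
step 4 [2y] swap r/2=109/4741: DF=(1 − 109/4741·(0.979700+0.974800+0.925500))/(1+109/4741) = 1141/1250 ≈ 0.912800

1 1/2 9797/10000
2 1 2437/2500
3 3/2 1851/2000
4 2 1141/1250
s(2y) = (1/(1141/1250) − 1)/(2) = 109/2282 ≈ 4.7765%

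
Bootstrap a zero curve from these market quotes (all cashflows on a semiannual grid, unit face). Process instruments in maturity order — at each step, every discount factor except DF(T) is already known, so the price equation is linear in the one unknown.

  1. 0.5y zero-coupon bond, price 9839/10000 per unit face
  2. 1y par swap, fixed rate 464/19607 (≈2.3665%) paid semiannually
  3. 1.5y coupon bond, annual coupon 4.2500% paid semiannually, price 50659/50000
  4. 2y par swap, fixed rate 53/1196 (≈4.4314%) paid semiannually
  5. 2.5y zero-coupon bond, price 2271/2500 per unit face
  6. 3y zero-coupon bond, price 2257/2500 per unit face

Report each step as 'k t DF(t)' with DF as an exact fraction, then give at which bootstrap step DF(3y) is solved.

step 1 [0.5y] zero: DF = P = 9839/10000 ≈ 0.983900
step 2 [1y] swap r/2=232/19607: DF=(1 − 232/19607·(0.983900))/(1+232/19607) = 1221/1250 ≈ 0.976800
step 3 [1.5y] bond c/2=17/800: DF=(50659/50000 − 17/800·(0.983900+0.976800))/(1+17/800) = 9513/10000 ≈ 0.951300
step 4 [2y] swap r/2=53/2392: DF=(1 − 53/2392·(0.983900+0.976800+0.951300))/(1+53/2392) = 572/625 ≈ 0.915200
step 5 [2.5y] zero: DF = P = 2271/2500 ≈ 0.908400
step 6 [3y] zero: DF = P = 2257/2500 ≈ 0.902800

1 1/2 9839/10000
2 1 1221/1250
3 3/2 9513/10000
4 2 572/625
5 5/2 2271/2500
6 3 2257/2500
DF(3y) is solved at step 6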